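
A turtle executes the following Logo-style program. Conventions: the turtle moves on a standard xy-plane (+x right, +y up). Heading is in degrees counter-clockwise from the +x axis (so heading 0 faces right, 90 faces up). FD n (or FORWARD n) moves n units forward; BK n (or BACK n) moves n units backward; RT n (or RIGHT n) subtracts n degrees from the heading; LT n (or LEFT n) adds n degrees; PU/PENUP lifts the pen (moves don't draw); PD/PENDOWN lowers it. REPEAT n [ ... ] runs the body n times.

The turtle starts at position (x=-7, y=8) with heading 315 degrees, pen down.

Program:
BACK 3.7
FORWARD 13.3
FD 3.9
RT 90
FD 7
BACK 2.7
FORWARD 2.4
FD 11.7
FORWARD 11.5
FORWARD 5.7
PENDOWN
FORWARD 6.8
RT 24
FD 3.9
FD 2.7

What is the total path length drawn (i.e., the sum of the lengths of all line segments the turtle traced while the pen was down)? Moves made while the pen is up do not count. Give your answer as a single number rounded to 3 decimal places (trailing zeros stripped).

Executing turtle program step by step:
Start: pos=(-7,8), heading=315, pen down
BK 3.7: (-7,8) -> (-9.616,10.616) [heading=315, draw]
FD 13.3: (-9.616,10.616) -> (-0.212,1.212) [heading=315, draw]
FD 3.9: (-0.212,1.212) -> (2.546,-1.546) [heading=315, draw]
RT 90: heading 315 -> 225
FD 7: (2.546,-1.546) -> (-2.404,-6.496) [heading=225, draw]
BK 2.7: (-2.404,-6.496) -> (-0.495,-4.587) [heading=225, draw]
FD 2.4: (-0.495,-4.587) -> (-2.192,-6.284) [heading=225, draw]
FD 11.7: (-2.192,-6.284) -> (-10.465,-14.557) [heading=225, draw]
FD 11.5: (-10.465,-14.557) -> (-18.597,-22.688) [heading=225, draw]
FD 5.7: (-18.597,-22.688) -> (-22.627,-26.719) [heading=225, draw]
PD: pen down
FD 6.8: (-22.627,-26.719) -> (-27.435,-31.527) [heading=225, draw]
RT 24: heading 225 -> 201
FD 3.9: (-27.435,-31.527) -> (-31.076,-32.925) [heading=201, draw]
FD 2.7: (-31.076,-32.925) -> (-33.597,-33.892) [heading=201, draw]
Final: pos=(-33.597,-33.892), heading=201, 12 segment(s) drawn

Segment lengths:
  seg 1: (-7,8) -> (-9.616,10.616), length = 3.7
  seg 2: (-9.616,10.616) -> (-0.212,1.212), length = 13.3
  seg 3: (-0.212,1.212) -> (2.546,-1.546), length = 3.9
  seg 4: (2.546,-1.546) -> (-2.404,-6.496), length = 7
  seg 5: (-2.404,-6.496) -> (-0.495,-4.587), length = 2.7
  seg 6: (-0.495,-4.587) -> (-2.192,-6.284), length = 2.4
  seg 7: (-2.192,-6.284) -> (-10.465,-14.557), length = 11.7
  seg 8: (-10.465,-14.557) -> (-18.597,-22.688), length = 11.5
  seg 9: (-18.597,-22.688) -> (-22.627,-26.719), length = 5.7
  seg 10: (-22.627,-26.719) -> (-27.435,-31.527), length = 6.8
  seg 11: (-27.435,-31.527) -> (-31.076,-32.925), length = 3.9
  seg 12: (-31.076,-32.925) -> (-33.597,-33.892), length = 2.7
Total = 75.3

Answer: 75.3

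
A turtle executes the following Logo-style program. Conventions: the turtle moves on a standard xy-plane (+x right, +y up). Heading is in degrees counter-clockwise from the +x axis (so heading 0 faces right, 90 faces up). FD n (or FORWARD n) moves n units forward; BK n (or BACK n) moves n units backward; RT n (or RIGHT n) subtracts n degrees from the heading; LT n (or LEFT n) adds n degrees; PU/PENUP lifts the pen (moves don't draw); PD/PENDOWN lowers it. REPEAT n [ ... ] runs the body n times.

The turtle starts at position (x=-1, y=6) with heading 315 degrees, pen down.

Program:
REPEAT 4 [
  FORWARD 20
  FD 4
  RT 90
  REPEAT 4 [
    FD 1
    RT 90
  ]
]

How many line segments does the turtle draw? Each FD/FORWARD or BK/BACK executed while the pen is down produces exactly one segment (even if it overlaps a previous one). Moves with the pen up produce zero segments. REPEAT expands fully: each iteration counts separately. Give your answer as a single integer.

Answer: 24

Derivation:
Executing turtle program step by step:
Start: pos=(-1,6), heading=315, pen down
REPEAT 4 [
  -- iteration 1/4 --
  FD 20: (-1,6) -> (13.142,-8.142) [heading=315, draw]
  FD 4: (13.142,-8.142) -> (15.971,-10.971) [heading=315, draw]
  RT 90: heading 315 -> 225
  REPEAT 4 [
    -- iteration 1/4 --
    FD 1: (15.971,-10.971) -> (15.263,-11.678) [heading=225, draw]
    RT 90: heading 225 -> 135
    -- iteration 2/4 --
    FD 1: (15.263,-11.678) -> (14.556,-10.971) [heading=135, draw]
    RT 90: heading 135 -> 45
    -- iteration 3/4 --
    FD 1: (14.556,-10.971) -> (15.263,-10.263) [heading=45, draw]
    RT 90: heading 45 -> 315
    -- iteration 4/4 --
    FD 1: (15.263,-10.263) -> (15.971,-10.971) [heading=315, draw]
    RT 90: heading 315 -> 225
  ]
  -- iteration 2/4 --
  FD 20: (15.971,-10.971) -> (1.828,-25.113) [heading=225, draw]
  FD 4: (1.828,-25.113) -> (-1,-27.941) [heading=225, draw]
  RT 90: heading 225 -> 135
  REPEAT 4 [
    -- iteration 1/4 --
    FD 1: (-1,-27.941) -> (-1.707,-27.234) [heading=135, draw]
    RT 90: heading 135 -> 45
    -- iteration 2/4 --
    FD 1: (-1.707,-27.234) -> (-1,-26.527) [heading=45, draw]
    RT 90: heading 45 -> 315
    -- iteration 3/4 --
    FD 1: (-1,-26.527) -> (-0.293,-27.234) [heading=315, draw]
    RT 90: heading 315 -> 225
    -- iteration 4/4 --
    FD 1: (-0.293,-27.234) -> (-1,-27.941) [heading=225, draw]
    RT 90: heading 225 -> 135
  ]
  -- iteration 3/4 --
  FD 20: (-1,-27.941) -> (-15.142,-13.799) [heading=135, draw]
  FD 4: (-15.142,-13.799) -> (-17.971,-10.971) [heading=135, draw]
  RT 90: heading 135 -> 45
  REPEAT 4 [
    -- iteration 1/4 --
    FD 1: (-17.971,-10.971) -> (-17.263,-10.263) [heading=45, draw]
    RT 90: heading 45 -> 315
    -- iteration 2/4 --
    FD 1: (-17.263,-10.263) -> (-16.556,-10.971) [heading=315, draw]
    RT 90: heading 315 -> 225
    -- iteration 3/4 --
    FD 1: (-16.556,-10.971) -> (-17.263,-11.678) [heading=225, draw]
    RT 90: heading 225 -> 135
    -- iteration 4/4 --
    FD 1: (-17.263,-11.678) -> (-17.971,-10.971) [heading=135, draw]
    RT 90: heading 135 -> 45
  ]
  -- iteration 4/4 --
  FD 20: (-17.971,-10.971) -> (-3.828,3.172) [heading=45, draw]
  FD 4: (-3.828,3.172) -> (-1,6) [heading=45, draw]
  RT 90: heading 45 -> 315
  REPEAT 4 [
    -- iteration 1/4 --
    FD 1: (-1,6) -> (-0.293,5.293) [heading=315, draw]
    RT 90: heading 315 -> 225
    -- iteration 2/4 --
    FD 1: (-0.293,5.293) -> (-1,4.586) [heading=225, draw]
    RT 90: heading 225 -> 135
    -- iteration 3/4 --
    FD 1: (-1,4.586) -> (-1.707,5.293) [heading=135, draw]
    RT 90: heading 135 -> 45
    -- iteration 4/4 --
    FD 1: (-1.707,5.293) -> (-1,6) [heading=45, draw]
    RT 90: heading 45 -> 315
  ]
]
Final: pos=(-1,6), heading=315, 24 segment(s) drawn
Segments drawn: 24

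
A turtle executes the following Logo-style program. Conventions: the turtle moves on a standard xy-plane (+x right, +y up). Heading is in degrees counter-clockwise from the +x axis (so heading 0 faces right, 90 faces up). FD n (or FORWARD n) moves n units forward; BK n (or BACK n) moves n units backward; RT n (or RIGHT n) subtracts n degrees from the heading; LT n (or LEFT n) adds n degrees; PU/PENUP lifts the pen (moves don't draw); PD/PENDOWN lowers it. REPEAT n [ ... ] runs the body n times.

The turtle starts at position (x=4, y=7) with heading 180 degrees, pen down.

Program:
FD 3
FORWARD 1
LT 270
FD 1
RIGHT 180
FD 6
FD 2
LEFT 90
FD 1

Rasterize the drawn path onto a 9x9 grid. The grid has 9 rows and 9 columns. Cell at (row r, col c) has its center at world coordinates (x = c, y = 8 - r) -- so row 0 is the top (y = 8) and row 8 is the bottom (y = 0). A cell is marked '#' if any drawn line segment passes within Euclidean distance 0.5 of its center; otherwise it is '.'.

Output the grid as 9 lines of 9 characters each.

Segment 0: (4,7) -> (1,7)
Segment 1: (1,7) -> (0,7)
Segment 2: (0,7) -> (0,8)
Segment 3: (0,8) -> (-0,2)
Segment 4: (-0,2) -> (-0,0)
Segment 5: (-0,0) -> (1,-0)

Answer: #........
#####....
#........
#........
#........
#........
#........
#........
##.......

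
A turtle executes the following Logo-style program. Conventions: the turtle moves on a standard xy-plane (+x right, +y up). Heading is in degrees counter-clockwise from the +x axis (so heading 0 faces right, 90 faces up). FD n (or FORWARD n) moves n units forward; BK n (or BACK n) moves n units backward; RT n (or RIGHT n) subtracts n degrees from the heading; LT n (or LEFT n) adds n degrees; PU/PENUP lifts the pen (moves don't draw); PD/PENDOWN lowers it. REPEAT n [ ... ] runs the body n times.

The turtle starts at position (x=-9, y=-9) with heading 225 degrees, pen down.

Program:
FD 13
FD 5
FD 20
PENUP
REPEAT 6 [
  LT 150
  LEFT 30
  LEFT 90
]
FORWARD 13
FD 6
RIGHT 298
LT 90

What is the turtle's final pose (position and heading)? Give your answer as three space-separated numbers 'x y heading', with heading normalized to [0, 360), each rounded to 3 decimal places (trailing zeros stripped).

Executing turtle program step by step:
Start: pos=(-9,-9), heading=225, pen down
FD 13: (-9,-9) -> (-18.192,-18.192) [heading=225, draw]
FD 5: (-18.192,-18.192) -> (-21.728,-21.728) [heading=225, draw]
FD 20: (-21.728,-21.728) -> (-35.87,-35.87) [heading=225, draw]
PU: pen up
REPEAT 6 [
  -- iteration 1/6 --
  LT 150: heading 225 -> 15
  LT 30: heading 15 -> 45
  LT 90: heading 45 -> 135
  -- iteration 2/6 --
  LT 150: heading 135 -> 285
  LT 30: heading 285 -> 315
  LT 90: heading 315 -> 45
  -- iteration 3/6 --
  LT 150: heading 45 -> 195
  LT 30: heading 195 -> 225
  LT 90: heading 225 -> 315
  -- iteration 4/6 --
  LT 150: heading 315 -> 105
  LT 30: heading 105 -> 135
  LT 90: heading 135 -> 225
  -- iteration 5/6 --
  LT 150: heading 225 -> 15
  LT 30: heading 15 -> 45
  LT 90: heading 45 -> 135
  -- iteration 6/6 --
  LT 150: heading 135 -> 285
  LT 30: heading 285 -> 315
  LT 90: heading 315 -> 45
]
FD 13: (-35.87,-35.87) -> (-26.678,-26.678) [heading=45, move]
FD 6: (-26.678,-26.678) -> (-22.435,-22.435) [heading=45, move]
RT 298: heading 45 -> 107
LT 90: heading 107 -> 197
Final: pos=(-22.435,-22.435), heading=197, 3 segment(s) drawn

Answer: -22.435 -22.435 197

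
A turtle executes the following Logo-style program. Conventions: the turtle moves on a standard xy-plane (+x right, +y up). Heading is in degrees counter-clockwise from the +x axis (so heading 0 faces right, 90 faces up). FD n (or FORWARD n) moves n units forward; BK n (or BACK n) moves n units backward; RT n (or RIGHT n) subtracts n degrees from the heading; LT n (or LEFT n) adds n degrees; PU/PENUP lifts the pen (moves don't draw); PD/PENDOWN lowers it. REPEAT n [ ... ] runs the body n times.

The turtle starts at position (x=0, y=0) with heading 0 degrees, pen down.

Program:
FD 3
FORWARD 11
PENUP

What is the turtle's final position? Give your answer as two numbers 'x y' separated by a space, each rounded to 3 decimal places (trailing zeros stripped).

Answer: 14 0

Derivation:
Executing turtle program step by step:
Start: pos=(0,0), heading=0, pen down
FD 3: (0,0) -> (3,0) [heading=0, draw]
FD 11: (3,0) -> (14,0) [heading=0, draw]
PU: pen up
Final: pos=(14,0), heading=0, 2 segment(s) drawn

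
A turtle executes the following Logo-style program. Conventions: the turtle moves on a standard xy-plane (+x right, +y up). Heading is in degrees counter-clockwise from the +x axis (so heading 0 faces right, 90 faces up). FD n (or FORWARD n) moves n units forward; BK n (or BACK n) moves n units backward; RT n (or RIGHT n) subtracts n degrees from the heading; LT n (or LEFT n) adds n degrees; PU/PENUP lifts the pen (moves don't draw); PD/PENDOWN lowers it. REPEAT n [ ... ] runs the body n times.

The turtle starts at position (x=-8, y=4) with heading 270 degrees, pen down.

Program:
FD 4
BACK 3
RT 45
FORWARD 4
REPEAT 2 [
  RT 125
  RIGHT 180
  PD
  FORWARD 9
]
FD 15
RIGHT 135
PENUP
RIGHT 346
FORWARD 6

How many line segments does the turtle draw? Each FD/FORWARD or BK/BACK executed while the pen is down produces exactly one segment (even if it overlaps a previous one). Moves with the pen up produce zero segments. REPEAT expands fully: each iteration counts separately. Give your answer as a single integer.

Executing turtle program step by step:
Start: pos=(-8,4), heading=270, pen down
FD 4: (-8,4) -> (-8,0) [heading=270, draw]
BK 3: (-8,0) -> (-8,3) [heading=270, draw]
RT 45: heading 270 -> 225
FD 4: (-8,3) -> (-10.828,0.172) [heading=225, draw]
REPEAT 2 [
  -- iteration 1/2 --
  RT 125: heading 225 -> 100
  RT 180: heading 100 -> 280
  PD: pen down
  FD 9: (-10.828,0.172) -> (-9.266,-8.692) [heading=280, draw]
  -- iteration 2/2 --
  RT 125: heading 280 -> 155
  RT 180: heading 155 -> 335
  PD: pen down
  FD 9: (-9.266,-8.692) -> (-1.109,-12.495) [heading=335, draw]
]
FD 15: (-1.109,-12.495) -> (12.486,-18.835) [heading=335, draw]
RT 135: heading 335 -> 200
PU: pen up
RT 346: heading 200 -> 214
FD 6: (12.486,-18.835) -> (7.512,-22.19) [heading=214, move]
Final: pos=(7.512,-22.19), heading=214, 6 segment(s) drawn
Segments drawn: 6

Answer: 6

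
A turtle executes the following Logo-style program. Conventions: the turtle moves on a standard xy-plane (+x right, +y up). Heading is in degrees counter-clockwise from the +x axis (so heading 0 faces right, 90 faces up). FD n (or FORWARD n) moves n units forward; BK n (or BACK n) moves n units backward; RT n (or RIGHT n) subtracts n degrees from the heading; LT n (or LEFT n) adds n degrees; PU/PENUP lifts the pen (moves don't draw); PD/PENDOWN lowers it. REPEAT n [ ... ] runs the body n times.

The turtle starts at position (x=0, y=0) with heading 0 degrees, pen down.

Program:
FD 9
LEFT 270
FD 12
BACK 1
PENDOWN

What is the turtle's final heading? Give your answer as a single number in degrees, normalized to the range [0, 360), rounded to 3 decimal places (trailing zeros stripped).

Executing turtle program step by step:
Start: pos=(0,0), heading=0, pen down
FD 9: (0,0) -> (9,0) [heading=0, draw]
LT 270: heading 0 -> 270
FD 12: (9,0) -> (9,-12) [heading=270, draw]
BK 1: (9,-12) -> (9,-11) [heading=270, draw]
PD: pen down
Final: pos=(9,-11), heading=270, 3 segment(s) drawn

Answer: 270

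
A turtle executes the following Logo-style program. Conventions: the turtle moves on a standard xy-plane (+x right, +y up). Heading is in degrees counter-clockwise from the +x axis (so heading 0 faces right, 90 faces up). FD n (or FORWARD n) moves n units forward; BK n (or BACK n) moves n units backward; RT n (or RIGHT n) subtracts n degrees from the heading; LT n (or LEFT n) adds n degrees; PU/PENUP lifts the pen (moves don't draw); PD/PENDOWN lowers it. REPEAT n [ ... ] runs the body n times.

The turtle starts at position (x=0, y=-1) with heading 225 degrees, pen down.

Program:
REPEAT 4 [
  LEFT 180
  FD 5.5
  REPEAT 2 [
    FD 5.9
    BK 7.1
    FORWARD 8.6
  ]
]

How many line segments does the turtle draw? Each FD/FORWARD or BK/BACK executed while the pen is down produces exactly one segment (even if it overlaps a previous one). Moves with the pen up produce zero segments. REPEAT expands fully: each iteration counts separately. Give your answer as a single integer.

Executing turtle program step by step:
Start: pos=(0,-1), heading=225, pen down
REPEAT 4 [
  -- iteration 1/4 --
  LT 180: heading 225 -> 45
  FD 5.5: (0,-1) -> (3.889,2.889) [heading=45, draw]
  REPEAT 2 [
    -- iteration 1/2 --
    FD 5.9: (3.889,2.889) -> (8.061,7.061) [heading=45, draw]
    BK 7.1: (8.061,7.061) -> (3.041,2.041) [heading=45, draw]
    FD 8.6: (3.041,2.041) -> (9.122,8.122) [heading=45, draw]
    -- iteration 2/2 --
    FD 5.9: (9.122,8.122) -> (13.294,12.294) [heading=45, draw]
    BK 7.1: (13.294,12.294) -> (8.273,7.273) [heading=45, draw]
    FD 8.6: (8.273,7.273) -> (14.354,13.354) [heading=45, draw]
  ]
  -- iteration 2/4 --
  LT 180: heading 45 -> 225
  FD 5.5: (14.354,13.354) -> (10.465,9.465) [heading=225, draw]
  REPEAT 2 [
    -- iteration 1/2 --
    FD 5.9: (10.465,9.465) -> (6.293,5.293) [heading=225, draw]
    BK 7.1: (6.293,5.293) -> (11.314,10.314) [heading=225, draw]
    FD 8.6: (11.314,10.314) -> (5.233,4.233) [heading=225, draw]
    -- iteration 2/2 --
    FD 5.9: (5.233,4.233) -> (1.061,0.061) [heading=225, draw]
    BK 7.1: (1.061,0.061) -> (6.081,5.081) [heading=225, draw]
    FD 8.6: (6.081,5.081) -> (0,-1) [heading=225, draw]
  ]
  -- iteration 3/4 --
  LT 180: heading 225 -> 45
  FD 5.5: (0,-1) -> (3.889,2.889) [heading=45, draw]
  REPEAT 2 [
    -- iteration 1/2 --
    FD 5.9: (3.889,2.889) -> (8.061,7.061) [heading=45, draw]
    BK 7.1: (8.061,7.061) -> (3.041,2.041) [heading=45, draw]
    FD 8.6: (3.041,2.041) -> (9.122,8.122) [heading=45, draw]
    -- iteration 2/2 --
    FD 5.9: (9.122,8.122) -> (13.294,12.294) [heading=45, draw]
    BK 7.1: (13.294,12.294) -> (8.273,7.273) [heading=45, draw]
    FD 8.6: (8.273,7.273) -> (14.354,13.354) [heading=45, draw]
  ]
  -- iteration 4/4 --
  LT 180: heading 45 -> 225
  FD 5.5: (14.354,13.354) -> (10.465,9.465) [heading=225, draw]
  REPEAT 2 [
    -- iteration 1/2 --
    FD 5.9: (10.465,9.465) -> (6.293,5.293) [heading=225, draw]
    BK 7.1: (6.293,5.293) -> (11.314,10.314) [heading=225, draw]
    FD 8.6: (11.314,10.314) -> (5.233,4.233) [heading=225, draw]
    -- iteration 2/2 --
    FD 5.9: (5.233,4.233) -> (1.061,0.061) [heading=225, draw]
    BK 7.1: (1.061,0.061) -> (6.081,5.081) [heading=225, draw]
    FD 8.6: (6.081,5.081) -> (0,-1) [heading=225, draw]
  ]
]
Final: pos=(0,-1), heading=225, 28 segment(s) drawn
Segments drawn: 28

Answer: 28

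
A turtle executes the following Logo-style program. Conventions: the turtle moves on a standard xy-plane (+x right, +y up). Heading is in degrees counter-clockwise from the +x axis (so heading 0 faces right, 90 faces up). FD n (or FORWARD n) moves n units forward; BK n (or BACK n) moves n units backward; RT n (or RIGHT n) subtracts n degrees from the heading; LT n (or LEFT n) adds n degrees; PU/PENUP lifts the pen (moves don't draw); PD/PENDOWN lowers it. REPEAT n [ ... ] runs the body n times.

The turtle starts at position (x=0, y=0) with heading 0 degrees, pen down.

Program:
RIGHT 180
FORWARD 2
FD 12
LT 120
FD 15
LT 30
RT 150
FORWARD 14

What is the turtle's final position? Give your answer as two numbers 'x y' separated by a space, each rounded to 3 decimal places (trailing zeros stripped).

Answer: -20.5 -12.99

Derivation:
Executing turtle program step by step:
Start: pos=(0,0), heading=0, pen down
RT 180: heading 0 -> 180
FD 2: (0,0) -> (-2,0) [heading=180, draw]
FD 12: (-2,0) -> (-14,0) [heading=180, draw]
LT 120: heading 180 -> 300
FD 15: (-14,0) -> (-6.5,-12.99) [heading=300, draw]
LT 30: heading 300 -> 330
RT 150: heading 330 -> 180
FD 14: (-6.5,-12.99) -> (-20.5,-12.99) [heading=180, draw]
Final: pos=(-20.5,-12.99), heading=180, 4 segment(s) drawn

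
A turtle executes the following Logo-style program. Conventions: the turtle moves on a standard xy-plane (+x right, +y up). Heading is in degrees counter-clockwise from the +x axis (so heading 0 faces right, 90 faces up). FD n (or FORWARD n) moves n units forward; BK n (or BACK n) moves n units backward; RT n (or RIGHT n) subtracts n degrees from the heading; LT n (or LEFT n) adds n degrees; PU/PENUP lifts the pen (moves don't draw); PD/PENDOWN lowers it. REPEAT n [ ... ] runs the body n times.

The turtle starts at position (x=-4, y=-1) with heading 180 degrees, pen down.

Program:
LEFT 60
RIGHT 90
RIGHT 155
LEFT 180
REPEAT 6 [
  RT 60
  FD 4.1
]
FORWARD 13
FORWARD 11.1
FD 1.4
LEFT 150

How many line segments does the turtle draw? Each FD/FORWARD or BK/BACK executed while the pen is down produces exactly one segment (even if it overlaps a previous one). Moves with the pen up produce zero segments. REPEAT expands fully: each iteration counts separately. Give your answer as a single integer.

Answer: 9

Derivation:
Executing turtle program step by step:
Start: pos=(-4,-1), heading=180, pen down
LT 60: heading 180 -> 240
RT 90: heading 240 -> 150
RT 155: heading 150 -> 355
LT 180: heading 355 -> 175
REPEAT 6 [
  -- iteration 1/6 --
  RT 60: heading 175 -> 115
  FD 4.1: (-4,-1) -> (-5.733,2.716) [heading=115, draw]
  -- iteration 2/6 --
  RT 60: heading 115 -> 55
  FD 4.1: (-5.733,2.716) -> (-3.381,6.074) [heading=55, draw]
  -- iteration 3/6 --
  RT 60: heading 55 -> 355
  FD 4.1: (-3.381,6.074) -> (0.703,5.717) [heading=355, draw]
  -- iteration 4/6 --
  RT 60: heading 355 -> 295
  FD 4.1: (0.703,5.717) -> (2.436,2.001) [heading=295, draw]
  -- iteration 5/6 --
  RT 60: heading 295 -> 235
  FD 4.1: (2.436,2.001) -> (0.084,-1.357) [heading=235, draw]
  -- iteration 6/6 --
  RT 60: heading 235 -> 175
  FD 4.1: (0.084,-1.357) -> (-4,-1) [heading=175, draw]
]
FD 13: (-4,-1) -> (-16.951,0.133) [heading=175, draw]
FD 11.1: (-16.951,0.133) -> (-28.008,1.1) [heading=175, draw]
FD 1.4: (-28.008,1.1) -> (-29.403,1.222) [heading=175, draw]
LT 150: heading 175 -> 325
Final: pos=(-29.403,1.222), heading=325, 9 segment(s) drawn
Segments drawn: 9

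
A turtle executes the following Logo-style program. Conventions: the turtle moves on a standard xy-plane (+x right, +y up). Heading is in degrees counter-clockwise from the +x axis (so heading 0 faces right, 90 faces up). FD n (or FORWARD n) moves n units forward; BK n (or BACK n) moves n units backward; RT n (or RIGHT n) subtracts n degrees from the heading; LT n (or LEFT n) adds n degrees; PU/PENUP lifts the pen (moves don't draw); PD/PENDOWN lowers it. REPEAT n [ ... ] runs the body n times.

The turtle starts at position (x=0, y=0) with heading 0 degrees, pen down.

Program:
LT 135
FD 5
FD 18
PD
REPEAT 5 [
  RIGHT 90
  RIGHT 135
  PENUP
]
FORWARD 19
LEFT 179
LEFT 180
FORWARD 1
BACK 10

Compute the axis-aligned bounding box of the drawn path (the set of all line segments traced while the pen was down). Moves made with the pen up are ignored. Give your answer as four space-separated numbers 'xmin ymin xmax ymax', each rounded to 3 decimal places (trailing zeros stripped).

Answer: -16.263 0 0 16.263

Derivation:
Executing turtle program step by step:
Start: pos=(0,0), heading=0, pen down
LT 135: heading 0 -> 135
FD 5: (0,0) -> (-3.536,3.536) [heading=135, draw]
FD 18: (-3.536,3.536) -> (-16.263,16.263) [heading=135, draw]
PD: pen down
REPEAT 5 [
  -- iteration 1/5 --
  RT 90: heading 135 -> 45
  RT 135: heading 45 -> 270
  PU: pen up
  -- iteration 2/5 --
  RT 90: heading 270 -> 180
  RT 135: heading 180 -> 45
  PU: pen up
  -- iteration 3/5 --
  RT 90: heading 45 -> 315
  RT 135: heading 315 -> 180
  PU: pen up
  -- iteration 4/5 --
  RT 90: heading 180 -> 90
  RT 135: heading 90 -> 315
  PU: pen up
  -- iteration 5/5 --
  RT 90: heading 315 -> 225
  RT 135: heading 225 -> 90
  PU: pen up
]
FD 19: (-16.263,16.263) -> (-16.263,35.263) [heading=90, move]
LT 179: heading 90 -> 269
LT 180: heading 269 -> 89
FD 1: (-16.263,35.263) -> (-16.246,36.263) [heading=89, move]
BK 10: (-16.246,36.263) -> (-16.421,26.265) [heading=89, move]
Final: pos=(-16.421,26.265), heading=89, 2 segment(s) drawn

Segment endpoints: x in {-16.263, -3.536, 0}, y in {0, 3.536, 16.263}
xmin=-16.263, ymin=0, xmax=0, ymax=16.263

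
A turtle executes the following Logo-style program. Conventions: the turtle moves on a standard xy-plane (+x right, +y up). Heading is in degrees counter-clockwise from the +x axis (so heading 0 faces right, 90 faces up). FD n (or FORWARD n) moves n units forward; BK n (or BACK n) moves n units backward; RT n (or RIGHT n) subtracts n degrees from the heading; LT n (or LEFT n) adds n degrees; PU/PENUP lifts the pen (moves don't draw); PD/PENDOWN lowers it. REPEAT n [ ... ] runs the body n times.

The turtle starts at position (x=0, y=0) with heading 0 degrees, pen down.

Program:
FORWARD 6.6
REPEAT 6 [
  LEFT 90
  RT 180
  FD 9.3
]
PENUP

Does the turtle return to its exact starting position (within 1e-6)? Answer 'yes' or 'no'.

Executing turtle program step by step:
Start: pos=(0,0), heading=0, pen down
FD 6.6: (0,0) -> (6.6,0) [heading=0, draw]
REPEAT 6 [
  -- iteration 1/6 --
  LT 90: heading 0 -> 90
  RT 180: heading 90 -> 270
  FD 9.3: (6.6,0) -> (6.6,-9.3) [heading=270, draw]
  -- iteration 2/6 --
  LT 90: heading 270 -> 0
  RT 180: heading 0 -> 180
  FD 9.3: (6.6,-9.3) -> (-2.7,-9.3) [heading=180, draw]
  -- iteration 3/6 --
  LT 90: heading 180 -> 270
  RT 180: heading 270 -> 90
  FD 9.3: (-2.7,-9.3) -> (-2.7,0) [heading=90, draw]
  -- iteration 4/6 --
  LT 90: heading 90 -> 180
  RT 180: heading 180 -> 0
  FD 9.3: (-2.7,0) -> (6.6,0) [heading=0, draw]
  -- iteration 5/6 --
  LT 90: heading 0 -> 90
  RT 180: heading 90 -> 270
  FD 9.3: (6.6,0) -> (6.6,-9.3) [heading=270, draw]
  -- iteration 6/6 --
  LT 90: heading 270 -> 0
  RT 180: heading 0 -> 180
  FD 9.3: (6.6,-9.3) -> (-2.7,-9.3) [heading=180, draw]
]
PU: pen up
Final: pos=(-2.7,-9.3), heading=180, 7 segment(s) drawn

Start position: (0, 0)
Final position: (-2.7, -9.3)
Distance = 9.684; >= 1e-6 -> NOT closed

Answer: no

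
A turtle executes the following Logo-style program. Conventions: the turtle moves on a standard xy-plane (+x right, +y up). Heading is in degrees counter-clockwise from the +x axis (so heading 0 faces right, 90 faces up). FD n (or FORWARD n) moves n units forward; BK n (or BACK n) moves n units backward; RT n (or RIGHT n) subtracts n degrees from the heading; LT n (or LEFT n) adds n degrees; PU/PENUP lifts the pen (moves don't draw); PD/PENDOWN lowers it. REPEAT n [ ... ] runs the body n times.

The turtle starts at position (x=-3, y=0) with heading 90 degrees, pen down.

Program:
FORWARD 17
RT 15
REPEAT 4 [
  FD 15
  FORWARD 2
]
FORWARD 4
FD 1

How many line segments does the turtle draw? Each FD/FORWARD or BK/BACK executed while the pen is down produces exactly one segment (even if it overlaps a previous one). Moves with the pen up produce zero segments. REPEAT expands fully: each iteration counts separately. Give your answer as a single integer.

Executing turtle program step by step:
Start: pos=(-3,0), heading=90, pen down
FD 17: (-3,0) -> (-3,17) [heading=90, draw]
RT 15: heading 90 -> 75
REPEAT 4 [
  -- iteration 1/4 --
  FD 15: (-3,17) -> (0.882,31.489) [heading=75, draw]
  FD 2: (0.882,31.489) -> (1.4,33.421) [heading=75, draw]
  -- iteration 2/4 --
  FD 15: (1.4,33.421) -> (5.282,47.91) [heading=75, draw]
  FD 2: (5.282,47.91) -> (5.8,49.841) [heading=75, draw]
  -- iteration 3/4 --
  FD 15: (5.8,49.841) -> (9.682,64.33) [heading=75, draw]
  FD 2: (9.682,64.33) -> (10.2,66.262) [heading=75, draw]
  -- iteration 4/4 --
  FD 15: (10.2,66.262) -> (14.082,80.751) [heading=75, draw]
  FD 2: (14.082,80.751) -> (14.6,82.683) [heading=75, draw]
]
FD 4: (14.6,82.683) -> (15.635,86.547) [heading=75, draw]
FD 1: (15.635,86.547) -> (15.894,87.513) [heading=75, draw]
Final: pos=(15.894,87.513), heading=75, 11 segment(s) drawn
Segments drawn: 11

Answer: 11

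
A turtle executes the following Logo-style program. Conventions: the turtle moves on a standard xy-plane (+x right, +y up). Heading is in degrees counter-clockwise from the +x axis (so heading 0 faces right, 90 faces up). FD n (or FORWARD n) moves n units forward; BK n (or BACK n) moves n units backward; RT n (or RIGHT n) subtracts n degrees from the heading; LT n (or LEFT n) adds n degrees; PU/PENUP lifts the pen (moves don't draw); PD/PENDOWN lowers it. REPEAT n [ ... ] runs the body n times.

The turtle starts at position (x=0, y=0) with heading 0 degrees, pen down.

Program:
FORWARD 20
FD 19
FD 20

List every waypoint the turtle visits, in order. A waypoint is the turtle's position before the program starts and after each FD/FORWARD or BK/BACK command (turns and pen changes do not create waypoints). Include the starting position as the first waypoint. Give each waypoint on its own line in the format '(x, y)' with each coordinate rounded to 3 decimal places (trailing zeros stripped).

Answer: (0, 0)
(20, 0)
(39, 0)
(59, 0)

Derivation:
Executing turtle program step by step:
Start: pos=(0,0), heading=0, pen down
FD 20: (0,0) -> (20,0) [heading=0, draw]
FD 19: (20,0) -> (39,0) [heading=0, draw]
FD 20: (39,0) -> (59,0) [heading=0, draw]
Final: pos=(59,0), heading=0, 3 segment(s) drawn
Waypoints (4 total):
(0, 0)
(20, 0)
(39, 0)
(59, 0)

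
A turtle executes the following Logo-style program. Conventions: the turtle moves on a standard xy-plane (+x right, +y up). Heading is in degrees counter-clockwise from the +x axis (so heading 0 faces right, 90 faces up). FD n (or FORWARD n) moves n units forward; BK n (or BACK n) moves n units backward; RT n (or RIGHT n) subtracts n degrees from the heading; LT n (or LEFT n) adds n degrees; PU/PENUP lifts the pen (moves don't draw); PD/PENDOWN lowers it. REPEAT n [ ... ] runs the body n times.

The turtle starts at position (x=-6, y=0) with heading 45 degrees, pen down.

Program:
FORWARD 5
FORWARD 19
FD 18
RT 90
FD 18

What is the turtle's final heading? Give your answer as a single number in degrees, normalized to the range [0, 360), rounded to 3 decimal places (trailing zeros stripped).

Executing turtle program step by step:
Start: pos=(-6,0), heading=45, pen down
FD 5: (-6,0) -> (-2.464,3.536) [heading=45, draw]
FD 19: (-2.464,3.536) -> (10.971,16.971) [heading=45, draw]
FD 18: (10.971,16.971) -> (23.698,29.698) [heading=45, draw]
RT 90: heading 45 -> 315
FD 18: (23.698,29.698) -> (36.426,16.971) [heading=315, draw]
Final: pos=(36.426,16.971), heading=315, 4 segment(s) drawn

Answer: 315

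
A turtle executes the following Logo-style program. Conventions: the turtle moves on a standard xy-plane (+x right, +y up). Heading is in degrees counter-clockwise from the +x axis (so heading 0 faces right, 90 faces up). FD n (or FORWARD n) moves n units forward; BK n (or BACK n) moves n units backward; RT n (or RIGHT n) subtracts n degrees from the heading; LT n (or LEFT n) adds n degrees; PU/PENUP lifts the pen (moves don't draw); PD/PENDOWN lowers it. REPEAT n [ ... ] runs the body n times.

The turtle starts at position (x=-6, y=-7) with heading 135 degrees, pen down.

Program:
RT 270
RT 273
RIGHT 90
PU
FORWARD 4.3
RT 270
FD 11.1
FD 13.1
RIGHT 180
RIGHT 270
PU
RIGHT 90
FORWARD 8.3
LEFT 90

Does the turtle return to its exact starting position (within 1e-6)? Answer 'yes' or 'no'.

Executing turtle program step by step:
Start: pos=(-6,-7), heading=135, pen down
RT 270: heading 135 -> 225
RT 273: heading 225 -> 312
RT 90: heading 312 -> 222
PU: pen up
FD 4.3: (-6,-7) -> (-9.196,-9.877) [heading=222, move]
RT 270: heading 222 -> 312
FD 11.1: (-9.196,-9.877) -> (-1.768,-18.126) [heading=312, move]
FD 13.1: (-1.768,-18.126) -> (6.997,-27.861) [heading=312, move]
RT 180: heading 312 -> 132
RT 270: heading 132 -> 222
PU: pen up
RT 90: heading 222 -> 132
FD 8.3: (6.997,-27.861) -> (1.444,-21.693) [heading=132, move]
LT 90: heading 132 -> 222
Final: pos=(1.444,-21.693), heading=222, 0 segment(s) drawn

Start position: (-6, -7)
Final position: (1.444, -21.693)
Distance = 16.471; >= 1e-6 -> NOT closed

Answer: no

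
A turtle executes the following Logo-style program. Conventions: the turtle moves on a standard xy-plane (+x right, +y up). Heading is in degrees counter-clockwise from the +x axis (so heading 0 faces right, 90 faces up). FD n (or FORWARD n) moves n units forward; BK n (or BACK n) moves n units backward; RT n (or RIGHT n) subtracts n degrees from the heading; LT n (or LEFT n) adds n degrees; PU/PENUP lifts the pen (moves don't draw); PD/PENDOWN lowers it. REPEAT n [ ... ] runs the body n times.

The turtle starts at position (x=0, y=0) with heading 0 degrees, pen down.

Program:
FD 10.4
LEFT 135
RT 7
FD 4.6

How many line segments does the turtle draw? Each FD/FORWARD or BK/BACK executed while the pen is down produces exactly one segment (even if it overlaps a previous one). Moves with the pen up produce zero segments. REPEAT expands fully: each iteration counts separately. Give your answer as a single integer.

Executing turtle program step by step:
Start: pos=(0,0), heading=0, pen down
FD 10.4: (0,0) -> (10.4,0) [heading=0, draw]
LT 135: heading 0 -> 135
RT 7: heading 135 -> 128
FD 4.6: (10.4,0) -> (7.568,3.625) [heading=128, draw]
Final: pos=(7.568,3.625), heading=128, 2 segment(s) drawn
Segments drawn: 2

Answer: 2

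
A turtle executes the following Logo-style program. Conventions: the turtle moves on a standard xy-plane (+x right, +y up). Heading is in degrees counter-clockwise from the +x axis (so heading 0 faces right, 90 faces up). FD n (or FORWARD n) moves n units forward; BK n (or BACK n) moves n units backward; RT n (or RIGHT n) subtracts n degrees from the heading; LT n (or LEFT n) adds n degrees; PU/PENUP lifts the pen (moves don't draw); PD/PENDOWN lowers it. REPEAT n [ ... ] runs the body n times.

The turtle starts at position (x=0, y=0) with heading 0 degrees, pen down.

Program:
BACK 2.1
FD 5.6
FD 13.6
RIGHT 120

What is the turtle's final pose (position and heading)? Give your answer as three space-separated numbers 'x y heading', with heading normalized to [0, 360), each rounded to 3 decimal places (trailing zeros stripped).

Answer: 17.1 0 240

Derivation:
Executing turtle program step by step:
Start: pos=(0,0), heading=0, pen down
BK 2.1: (0,0) -> (-2.1,0) [heading=0, draw]
FD 5.6: (-2.1,0) -> (3.5,0) [heading=0, draw]
FD 13.6: (3.5,0) -> (17.1,0) [heading=0, draw]
RT 120: heading 0 -> 240
Final: pos=(17.1,0), heading=240, 3 segment(s) drawn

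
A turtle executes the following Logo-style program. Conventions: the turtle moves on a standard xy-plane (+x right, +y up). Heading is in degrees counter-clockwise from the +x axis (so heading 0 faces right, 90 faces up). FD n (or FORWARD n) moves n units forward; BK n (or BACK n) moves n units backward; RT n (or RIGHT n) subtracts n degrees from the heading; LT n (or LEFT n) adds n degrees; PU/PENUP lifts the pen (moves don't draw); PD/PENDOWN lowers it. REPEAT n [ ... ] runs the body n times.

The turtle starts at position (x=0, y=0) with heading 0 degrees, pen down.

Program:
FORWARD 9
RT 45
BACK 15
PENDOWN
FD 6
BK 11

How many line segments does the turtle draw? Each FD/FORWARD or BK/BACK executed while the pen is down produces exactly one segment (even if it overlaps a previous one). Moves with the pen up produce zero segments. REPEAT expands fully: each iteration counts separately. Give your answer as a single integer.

Executing turtle program step by step:
Start: pos=(0,0), heading=0, pen down
FD 9: (0,0) -> (9,0) [heading=0, draw]
RT 45: heading 0 -> 315
BK 15: (9,0) -> (-1.607,10.607) [heading=315, draw]
PD: pen down
FD 6: (-1.607,10.607) -> (2.636,6.364) [heading=315, draw]
BK 11: (2.636,6.364) -> (-5.142,14.142) [heading=315, draw]
Final: pos=(-5.142,14.142), heading=315, 4 segment(s) drawn
Segments drawn: 4

Answer: 4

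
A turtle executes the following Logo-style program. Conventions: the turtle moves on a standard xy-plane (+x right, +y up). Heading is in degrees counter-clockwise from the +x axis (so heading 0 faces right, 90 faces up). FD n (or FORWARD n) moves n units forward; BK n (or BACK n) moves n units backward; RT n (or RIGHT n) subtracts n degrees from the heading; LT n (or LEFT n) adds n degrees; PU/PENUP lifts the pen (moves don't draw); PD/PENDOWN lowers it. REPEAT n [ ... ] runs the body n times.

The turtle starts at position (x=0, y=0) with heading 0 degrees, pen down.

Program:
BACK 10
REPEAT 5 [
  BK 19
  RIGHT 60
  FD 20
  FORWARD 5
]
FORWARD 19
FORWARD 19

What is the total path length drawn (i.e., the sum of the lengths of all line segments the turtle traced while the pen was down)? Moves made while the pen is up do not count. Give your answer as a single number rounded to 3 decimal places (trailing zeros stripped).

Answer: 268

Derivation:
Executing turtle program step by step:
Start: pos=(0,0), heading=0, pen down
BK 10: (0,0) -> (-10,0) [heading=0, draw]
REPEAT 5 [
  -- iteration 1/5 --
  BK 19: (-10,0) -> (-29,0) [heading=0, draw]
  RT 60: heading 0 -> 300
  FD 20: (-29,0) -> (-19,-17.321) [heading=300, draw]
  FD 5: (-19,-17.321) -> (-16.5,-21.651) [heading=300, draw]
  -- iteration 2/5 --
  BK 19: (-16.5,-21.651) -> (-26,-5.196) [heading=300, draw]
  RT 60: heading 300 -> 240
  FD 20: (-26,-5.196) -> (-36,-22.517) [heading=240, draw]
  FD 5: (-36,-22.517) -> (-38.5,-26.847) [heading=240, draw]
  -- iteration 3/5 --
  BK 19: (-38.5,-26.847) -> (-29,-10.392) [heading=240, draw]
  RT 60: heading 240 -> 180
  FD 20: (-29,-10.392) -> (-49,-10.392) [heading=180, draw]
  FD 5: (-49,-10.392) -> (-54,-10.392) [heading=180, draw]
  -- iteration 4/5 --
  BK 19: (-54,-10.392) -> (-35,-10.392) [heading=180, draw]
  RT 60: heading 180 -> 120
  FD 20: (-35,-10.392) -> (-45,6.928) [heading=120, draw]
  FD 5: (-45,6.928) -> (-47.5,11.258) [heading=120, draw]
  -- iteration 5/5 --
  BK 19: (-47.5,11.258) -> (-38,-5.196) [heading=120, draw]
  RT 60: heading 120 -> 60
  FD 20: (-38,-5.196) -> (-28,12.124) [heading=60, draw]
  FD 5: (-28,12.124) -> (-25.5,16.454) [heading=60, draw]
]
FD 19: (-25.5,16.454) -> (-16,32.909) [heading=60, draw]
FD 19: (-16,32.909) -> (-6.5,49.363) [heading=60, draw]
Final: pos=(-6.5,49.363), heading=60, 18 segment(s) drawn

Segment lengths:
  seg 1: (0,0) -> (-10,0), length = 10
  seg 2: (-10,0) -> (-29,0), length = 19
  seg 3: (-29,0) -> (-19,-17.321), length = 20
  seg 4: (-19,-17.321) -> (-16.5,-21.651), length = 5
  seg 5: (-16.5,-21.651) -> (-26,-5.196), length = 19
  seg 6: (-26,-5.196) -> (-36,-22.517), length = 20
  seg 7: (-36,-22.517) -> (-38.5,-26.847), length = 5
  seg 8: (-38.5,-26.847) -> (-29,-10.392), length = 19
  seg 9: (-29,-10.392) -> (-49,-10.392), length = 20
  seg 10: (-49,-10.392) -> (-54,-10.392), length = 5
  seg 11: (-54,-10.392) -> (-35,-10.392), length = 19
  seg 12: (-35,-10.392) -> (-45,6.928), length = 20
  seg 13: (-45,6.928) -> (-47.5,11.258), length = 5
  seg 14: (-47.5,11.258) -> (-38,-5.196), length = 19
  seg 15: (-38,-5.196) -> (-28,12.124), length = 20
  seg 16: (-28,12.124) -> (-25.5,16.454), length = 5
  seg 17: (-25.5,16.454) -> (-16,32.909), length = 19
  seg 18: (-16,32.909) -> (-6.5,49.363), length = 19
Total = 268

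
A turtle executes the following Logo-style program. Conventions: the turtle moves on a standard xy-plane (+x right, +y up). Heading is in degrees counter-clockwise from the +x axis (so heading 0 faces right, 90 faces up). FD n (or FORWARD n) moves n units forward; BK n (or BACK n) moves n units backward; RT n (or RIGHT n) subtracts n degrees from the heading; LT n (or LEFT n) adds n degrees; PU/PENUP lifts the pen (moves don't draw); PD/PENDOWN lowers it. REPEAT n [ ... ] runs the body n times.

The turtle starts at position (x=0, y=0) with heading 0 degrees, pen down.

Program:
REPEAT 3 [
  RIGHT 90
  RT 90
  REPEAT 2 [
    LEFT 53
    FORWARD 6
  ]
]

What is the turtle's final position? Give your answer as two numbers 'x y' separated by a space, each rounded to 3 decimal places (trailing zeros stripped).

Answer: -16.583 -1.597

Derivation:
Executing turtle program step by step:
Start: pos=(0,0), heading=0, pen down
REPEAT 3 [
  -- iteration 1/3 --
  RT 90: heading 0 -> 270
  RT 90: heading 270 -> 180
  REPEAT 2 [
    -- iteration 1/2 --
    LT 53: heading 180 -> 233
    FD 6: (0,0) -> (-3.611,-4.792) [heading=233, draw]
    -- iteration 2/2 --
    LT 53: heading 233 -> 286
    FD 6: (-3.611,-4.792) -> (-1.957,-10.559) [heading=286, draw]
  ]
  -- iteration 2/3 --
  RT 90: heading 286 -> 196
  RT 90: heading 196 -> 106
  REPEAT 2 [
    -- iteration 1/2 --
    LT 53: heading 106 -> 159
    FD 6: (-1.957,-10.559) -> (-7.559,-8.409) [heading=159, draw]
    -- iteration 2/2 --
    LT 53: heading 159 -> 212
    FD 6: (-7.559,-8.409) -> (-12.647,-11.589) [heading=212, draw]
  ]
  -- iteration 3/3 --
  RT 90: heading 212 -> 122
  RT 90: heading 122 -> 32
  REPEAT 2 [
    -- iteration 1/2 --
    LT 53: heading 32 -> 85
    FD 6: (-12.647,-11.589) -> (-12.124,-5.612) [heading=85, draw]
    -- iteration 2/2 --
    LT 53: heading 85 -> 138
    FD 6: (-12.124,-5.612) -> (-16.583,-1.597) [heading=138, draw]
  ]
]
Final: pos=(-16.583,-1.597), heading=138, 6 segment(s) drawn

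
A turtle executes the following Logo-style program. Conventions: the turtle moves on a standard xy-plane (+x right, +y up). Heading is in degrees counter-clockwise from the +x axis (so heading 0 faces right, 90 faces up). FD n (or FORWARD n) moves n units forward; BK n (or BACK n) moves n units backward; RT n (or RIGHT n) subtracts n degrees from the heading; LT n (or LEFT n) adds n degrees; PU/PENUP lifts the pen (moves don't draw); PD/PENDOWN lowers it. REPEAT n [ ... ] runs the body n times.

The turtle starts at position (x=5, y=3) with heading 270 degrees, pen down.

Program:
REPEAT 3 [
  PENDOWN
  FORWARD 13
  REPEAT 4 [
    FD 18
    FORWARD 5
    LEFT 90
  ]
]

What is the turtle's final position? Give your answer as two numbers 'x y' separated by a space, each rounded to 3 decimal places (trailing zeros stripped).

Executing turtle program step by step:
Start: pos=(5,3), heading=270, pen down
REPEAT 3 [
  -- iteration 1/3 --
  PD: pen down
  FD 13: (5,3) -> (5,-10) [heading=270, draw]
  REPEAT 4 [
    -- iteration 1/4 --
    FD 18: (5,-10) -> (5,-28) [heading=270, draw]
    FD 5: (5,-28) -> (5,-33) [heading=270, draw]
    LT 90: heading 270 -> 0
    -- iteration 2/4 --
    FD 18: (5,-33) -> (23,-33) [heading=0, draw]
    FD 5: (23,-33) -> (28,-33) [heading=0, draw]
    LT 90: heading 0 -> 90
    -- iteration 3/4 --
    FD 18: (28,-33) -> (28,-15) [heading=90, draw]
    FD 5: (28,-15) -> (28,-10) [heading=90, draw]
    LT 90: heading 90 -> 180
    -- iteration 4/4 --
    FD 18: (28,-10) -> (10,-10) [heading=180, draw]
    FD 5: (10,-10) -> (5,-10) [heading=180, draw]
    LT 90: heading 180 -> 270
  ]
  -- iteration 2/3 --
  PD: pen down
  FD 13: (5,-10) -> (5,-23) [heading=270, draw]
  REPEAT 4 [
    -- iteration 1/4 --
    FD 18: (5,-23) -> (5,-41) [heading=270, draw]
    FD 5: (5,-41) -> (5,-46) [heading=270, draw]
    LT 90: heading 270 -> 0
    -- iteration 2/4 --
    FD 18: (5,-46) -> (23,-46) [heading=0, draw]
    FD 5: (23,-46) -> (28,-46) [heading=0, draw]
    LT 90: heading 0 -> 90
    -- iteration 3/4 --
    FD 18: (28,-46) -> (28,-28) [heading=90, draw]
    FD 5: (28,-28) -> (28,-23) [heading=90, draw]
    LT 90: heading 90 -> 180
    -- iteration 4/4 --
    FD 18: (28,-23) -> (10,-23) [heading=180, draw]
    FD 5: (10,-23) -> (5,-23) [heading=180, draw]
    LT 90: heading 180 -> 270
  ]
  -- iteration 3/3 --
  PD: pen down
  FD 13: (5,-23) -> (5,-36) [heading=270, draw]
  REPEAT 4 [
    -- iteration 1/4 --
    FD 18: (5,-36) -> (5,-54) [heading=270, draw]
    FD 5: (5,-54) -> (5,-59) [heading=270, draw]
    LT 90: heading 270 -> 0
    -- iteration 2/4 --
    FD 18: (5,-59) -> (23,-59) [heading=0, draw]
    FD 5: (23,-59) -> (28,-59) [heading=0, draw]
    LT 90: heading 0 -> 90
    -- iteration 3/4 --
    FD 18: (28,-59) -> (28,-41) [heading=90, draw]
    FD 5: (28,-41) -> (28,-36) [heading=90, draw]
    LT 90: heading 90 -> 180
    -- iteration 4/4 --
    FD 18: (28,-36) -> (10,-36) [heading=180, draw]
    FD 5: (10,-36) -> (5,-36) [heading=180, draw]
    LT 90: heading 180 -> 270
  ]
]
Final: pos=(5,-36), heading=270, 27 segment(s) drawn

Answer: 5 -36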